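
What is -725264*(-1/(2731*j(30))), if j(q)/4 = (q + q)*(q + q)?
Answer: 45329/2457900 ≈ 0.018442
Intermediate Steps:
j(q) = 16*q² (j(q) = 4*((q + q)*(q + q)) = 4*((2*q)*(2*q)) = 4*(4*q²) = 16*q²)
-725264*(-1/(2731*j(30))) = -725264/((16*30²)*(-2731)) = -725264/((16*900)*(-2731)) = -725264/(14400*(-2731)) = -725264/(-39326400) = -725264*(-1/39326400) = 45329/2457900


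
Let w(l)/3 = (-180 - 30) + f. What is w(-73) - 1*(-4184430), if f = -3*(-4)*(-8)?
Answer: 4183512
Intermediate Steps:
f = -96 (f = 12*(-8) = -96)
w(l) = -918 (w(l) = 3*((-180 - 30) - 96) = 3*(-210 - 96) = 3*(-306) = -918)
w(-73) - 1*(-4184430) = -918 - 1*(-4184430) = -918 + 4184430 = 4183512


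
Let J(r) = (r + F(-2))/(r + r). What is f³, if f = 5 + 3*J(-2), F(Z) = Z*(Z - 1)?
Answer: 8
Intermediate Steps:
F(Z) = Z*(-1 + Z)
J(r) = (6 + r)/(2*r) (J(r) = (r - 2*(-1 - 2))/(r + r) = (r - 2*(-3))/((2*r)) = (r + 6)*(1/(2*r)) = (6 + r)*(1/(2*r)) = (6 + r)/(2*r))
f = 2 (f = 5 + 3*((½)*(6 - 2)/(-2)) = 5 + 3*((½)*(-½)*4) = 5 + 3*(-1) = 5 - 3 = 2)
f³ = 2³ = 8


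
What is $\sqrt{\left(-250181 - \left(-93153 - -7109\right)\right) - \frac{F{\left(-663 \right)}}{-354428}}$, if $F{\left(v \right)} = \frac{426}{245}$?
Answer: $\frac{i \sqrt{6314495191489080790}}{6202490} \approx 405.14 i$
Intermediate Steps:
$F{\left(v \right)} = \frac{426}{245}$ ($F{\left(v \right)} = 426 \cdot \frac{1}{245} = \frac{426}{245}$)
$\sqrt{\left(-250181 - \left(-93153 - -7109\right)\right) - \frac{F{\left(-663 \right)}}{-354428}} = \sqrt{\left(-250181 - \left(-93153 - -7109\right)\right) - \frac{426}{245 \left(-354428\right)}} = \sqrt{\left(-250181 - \left(-93153 + 7109\right)\right) - \frac{426}{245} \left(- \frac{1}{354428}\right)} = \sqrt{\left(-250181 - -86044\right) - - \frac{213}{43417430}} = \sqrt{\left(-250181 + 86044\right) + \frac{213}{43417430}} = \sqrt{-164137 + \frac{213}{43417430}} = \sqrt{- \frac{7126406707697}{43417430}} = \frac{i \sqrt{6314495191489080790}}{6202490}$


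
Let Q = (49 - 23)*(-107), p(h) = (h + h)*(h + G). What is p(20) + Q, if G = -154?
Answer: -8142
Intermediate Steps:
p(h) = 2*h*(-154 + h) (p(h) = (h + h)*(h - 154) = (2*h)*(-154 + h) = 2*h*(-154 + h))
Q = -2782 (Q = 26*(-107) = -2782)
p(20) + Q = 2*20*(-154 + 20) - 2782 = 2*20*(-134) - 2782 = -5360 - 2782 = -8142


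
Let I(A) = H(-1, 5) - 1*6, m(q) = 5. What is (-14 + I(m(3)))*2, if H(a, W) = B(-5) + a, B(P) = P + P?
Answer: -62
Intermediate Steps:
B(P) = 2*P
H(a, W) = -10 + a (H(a, W) = 2*(-5) + a = -10 + a)
I(A) = -17 (I(A) = (-10 - 1) - 1*6 = -11 - 6 = -17)
(-14 + I(m(3)))*2 = (-14 - 17)*2 = -31*2 = -62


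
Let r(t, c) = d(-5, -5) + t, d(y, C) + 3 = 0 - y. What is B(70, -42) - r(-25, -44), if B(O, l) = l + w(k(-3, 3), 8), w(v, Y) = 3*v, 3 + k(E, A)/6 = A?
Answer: -19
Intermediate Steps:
k(E, A) = -18 + 6*A
d(y, C) = -3 - y (d(y, C) = -3 + (0 - y) = -3 - y)
r(t, c) = 2 + t (r(t, c) = (-3 - 1*(-5)) + t = (-3 + 5) + t = 2 + t)
B(O, l) = l (B(O, l) = l + 3*(-18 + 6*3) = l + 3*(-18 + 18) = l + 3*0 = l + 0 = l)
B(70, -42) - r(-25, -44) = -42 - (2 - 25) = -42 - 1*(-23) = -42 + 23 = -19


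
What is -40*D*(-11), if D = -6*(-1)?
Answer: 2640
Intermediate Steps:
D = 6
-40*D*(-11) = -40*6*(-11) = -240*(-11) = 2640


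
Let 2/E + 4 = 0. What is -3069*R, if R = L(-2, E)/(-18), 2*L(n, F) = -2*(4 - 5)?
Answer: 341/2 ≈ 170.50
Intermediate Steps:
E = -½ (E = 2/(-4 + 0) = 2/(-4) = 2*(-¼) = -½ ≈ -0.50000)
L(n, F) = 1 (L(n, F) = (-2*(4 - 5))/2 = (-2*(-1))/2 = (½)*2 = 1)
R = -1/18 (R = 1/(-18) = 1*(-1/18) = -1/18 ≈ -0.055556)
-3069*R = -3069*(-1/18) = 341/2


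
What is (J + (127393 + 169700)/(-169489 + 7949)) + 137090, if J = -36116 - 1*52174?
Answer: 7882854907/161540 ≈ 48798.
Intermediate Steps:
J = -88290 (J = -36116 - 52174 = -88290)
(J + (127393 + 169700)/(-169489 + 7949)) + 137090 = (-88290 + (127393 + 169700)/(-169489 + 7949)) + 137090 = (-88290 + 297093/(-161540)) + 137090 = (-88290 + 297093*(-1/161540)) + 137090 = (-88290 - 297093/161540) + 137090 = -14262663693/161540 + 137090 = 7882854907/161540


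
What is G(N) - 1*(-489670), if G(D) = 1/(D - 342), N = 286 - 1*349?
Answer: 198316349/405 ≈ 4.8967e+5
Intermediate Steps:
N = -63 (N = 286 - 349 = -63)
G(D) = 1/(-342 + D)
G(N) - 1*(-489670) = 1/(-342 - 63) - 1*(-489670) = 1/(-405) + 489670 = -1/405 + 489670 = 198316349/405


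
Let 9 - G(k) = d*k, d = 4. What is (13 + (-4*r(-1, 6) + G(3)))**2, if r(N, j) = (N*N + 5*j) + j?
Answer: 19044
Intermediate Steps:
r(N, j) = N**2 + 6*j (r(N, j) = (N**2 + 5*j) + j = N**2 + 6*j)
G(k) = 9 - 4*k
(13 + (-4*r(-1, 6) + G(3)))**2 = (13 + (-4*((-1)**2 + 6*6) + (9 - 4*3)))**2 = (13 + (-4*(1 + 36) + (9 - 12)))**2 = (13 + (-4*37 - 3))**2 = (13 + (-148 - 3))**2 = (13 - 151)**2 = (-138)**2 = 19044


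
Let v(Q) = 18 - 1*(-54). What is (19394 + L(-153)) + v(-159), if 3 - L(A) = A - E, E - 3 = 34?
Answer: 19659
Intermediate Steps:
E = 37 (E = 3 + 34 = 37)
v(Q) = 72 (v(Q) = 18 + 54 = 72)
L(A) = 40 - A (L(A) = 3 - (A - 1*37) = 3 - (A - 37) = 3 - (-37 + A) = 3 + (37 - A) = 40 - A)
(19394 + L(-153)) + v(-159) = (19394 + (40 - 1*(-153))) + 72 = (19394 + (40 + 153)) + 72 = (19394 + 193) + 72 = 19587 + 72 = 19659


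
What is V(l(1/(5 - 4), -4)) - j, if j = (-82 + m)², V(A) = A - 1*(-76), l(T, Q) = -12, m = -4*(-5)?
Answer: -3780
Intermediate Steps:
m = 20
V(A) = 76 + A (V(A) = A + 76 = 76 + A)
j = 3844 (j = (-82 + 20)² = (-62)² = 3844)
V(l(1/(5 - 4), -4)) - j = (76 - 12) - 1*3844 = 64 - 3844 = -3780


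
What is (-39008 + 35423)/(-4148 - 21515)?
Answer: 3585/25663 ≈ 0.13970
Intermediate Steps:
(-39008 + 35423)/(-4148 - 21515) = -3585/(-25663) = -3585*(-1/25663) = 3585/25663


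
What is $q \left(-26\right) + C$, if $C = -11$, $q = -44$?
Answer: $1133$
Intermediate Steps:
$q \left(-26\right) + C = \left(-44\right) \left(-26\right) - 11 = 1144 - 11 = 1133$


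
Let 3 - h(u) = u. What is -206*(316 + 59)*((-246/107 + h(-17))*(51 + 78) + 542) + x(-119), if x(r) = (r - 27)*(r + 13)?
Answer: -23352564068/107 ≈ -2.1825e+8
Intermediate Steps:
h(u) = 3 - u
x(r) = (-27 + r)*(13 + r)
-206*(316 + 59)*((-246/107 + h(-17))*(51 + 78) + 542) + x(-119) = -206*(316 + 59)*((-246/107 + (3 - 1*(-17)))*(51 + 78) + 542) + (-351 + (-119)² - 14*(-119)) = -77250*((-246*1/107 + (3 + 17))*129 + 542) + (-351 + 14161 + 1666) = -77250*((-246/107 + 20)*129 + 542) + 15476 = -77250*((1894/107)*129 + 542) + 15476 = -77250*(244326/107 + 542) + 15476 = -77250*302320/107 + 15476 = -206*113370000/107 + 15476 = -23354220000/107 + 15476 = -23352564068/107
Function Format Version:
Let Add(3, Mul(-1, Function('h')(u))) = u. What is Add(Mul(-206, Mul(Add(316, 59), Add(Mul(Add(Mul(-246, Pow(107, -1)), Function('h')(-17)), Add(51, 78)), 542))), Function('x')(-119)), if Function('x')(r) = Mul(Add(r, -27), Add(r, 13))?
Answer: Rational(-23352564068, 107) ≈ -2.1825e+8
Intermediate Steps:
Function('h')(u) = Add(3, Mul(-1, u))
Function('x')(r) = Mul(Add(-27, r), Add(13, r))
Add(Mul(-206, Mul(Add(316, 59), Add(Mul(Add(Mul(-246, Pow(107, -1)), Function('h')(-17)), Add(51, 78)), 542))), Function('x')(-119)) = Add(Mul(-206, Mul(Add(316, 59), Add(Mul(Add(Mul(-246, Pow(107, -1)), Add(3, Mul(-1, -17))), Add(51, 78)), 542))), Add(-351, Pow(-119, 2), Mul(-14, -119))) = Add(Mul(-206, Mul(375, Add(Mul(Add(Mul(-246, Rational(1, 107)), Add(3, 17)), 129), 542))), Add(-351, 14161, 1666)) = Add(Mul(-206, Mul(375, Add(Mul(Add(Rational(-246, 107), 20), 129), 542))), 15476) = Add(Mul(-206, Mul(375, Add(Mul(Rational(1894, 107), 129), 542))), 15476) = Add(Mul(-206, Mul(375, Add(Rational(244326, 107), 542))), 15476) = Add(Mul(-206, Mul(375, Rational(302320, 107))), 15476) = Add(Mul(-206, Rational(113370000, 107)), 15476) = Add(Rational(-23354220000, 107), 15476) = Rational(-23352564068, 107)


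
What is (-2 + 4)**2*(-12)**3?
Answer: -6912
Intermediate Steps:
(-2 + 4)**2*(-12)**3 = 2**2*(-1728) = 4*(-1728) = -6912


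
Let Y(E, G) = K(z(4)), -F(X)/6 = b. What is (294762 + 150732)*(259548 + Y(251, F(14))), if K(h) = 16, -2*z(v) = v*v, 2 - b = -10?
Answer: 115634204616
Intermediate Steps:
b = 12 (b = 2 - 1*(-10) = 2 + 10 = 12)
z(v) = -v²/2 (z(v) = -v*v/2 = -v²/2)
F(X) = -72 (F(X) = -6*12 = -72)
Y(E, G) = 16
(294762 + 150732)*(259548 + Y(251, F(14))) = (294762 + 150732)*(259548 + 16) = 445494*259564 = 115634204616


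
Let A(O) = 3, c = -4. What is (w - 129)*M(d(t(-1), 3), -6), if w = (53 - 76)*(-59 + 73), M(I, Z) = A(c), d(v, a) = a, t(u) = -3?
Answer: -1353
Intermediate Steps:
M(I, Z) = 3
w = -322 (w = -23*14 = -322)
(w - 129)*M(d(t(-1), 3), -6) = (-322 - 129)*3 = -451*3 = -1353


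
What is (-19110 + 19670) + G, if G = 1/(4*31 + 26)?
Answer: 84001/150 ≈ 560.01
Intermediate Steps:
G = 1/150 (G = 1/(124 + 26) = 1/150 ≈ 0.0066667)
(-19110 + 19670) + G = (-19110 + 19670) + 1/150 = 560 + 1/150 = 84001/150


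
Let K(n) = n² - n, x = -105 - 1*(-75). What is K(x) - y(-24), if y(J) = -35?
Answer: 965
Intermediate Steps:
x = -30 (x = -105 + 75 = -30)
K(x) - y(-24) = -30*(-1 - 30) - 1*(-35) = -30*(-31) + 35 = 930 + 35 = 965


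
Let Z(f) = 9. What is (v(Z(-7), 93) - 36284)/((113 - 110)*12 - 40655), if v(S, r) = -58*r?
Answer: 41678/40619 ≈ 1.0261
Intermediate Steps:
(v(Z(-7), 93) - 36284)/((113 - 110)*12 - 40655) = (-58*93 - 36284)/((113 - 110)*12 - 40655) = (-5394 - 36284)/(3*12 - 40655) = -41678/(36 - 40655) = -41678/(-40619) = -41678*(-1/40619) = 41678/40619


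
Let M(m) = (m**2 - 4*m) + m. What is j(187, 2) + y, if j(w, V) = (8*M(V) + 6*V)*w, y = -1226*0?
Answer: -748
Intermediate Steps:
y = 0
M(m) = m**2 - 3*m
j(w, V) = w*(6*V + 8*V*(-3 + V)) (j(w, V) = (8*(V*(-3 + V)) + 6*V)*w = (8*V*(-3 + V) + 6*V)*w = (6*V + 8*V*(-3 + V))*w = w*(6*V + 8*V*(-3 + V)))
j(187, 2) + y = 2*2*187*(-9 + 4*2) + 0 = 2*2*187*(-9 + 8) + 0 = 2*2*187*(-1) + 0 = -748 + 0 = -748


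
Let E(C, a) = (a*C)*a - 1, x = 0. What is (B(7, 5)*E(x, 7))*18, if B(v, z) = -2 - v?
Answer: 162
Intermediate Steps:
E(C, a) = -1 + C*a² (E(C, a) = (C*a)*a - 1 = C*a² - 1 = -1 + C*a²)
(B(7, 5)*E(x, 7))*18 = ((-2 - 1*7)*(-1 + 0*7²))*18 = ((-2 - 7)*(-1 + 0*49))*18 = -9*(-1 + 0)*18 = -9*(-1)*18 = 9*18 = 162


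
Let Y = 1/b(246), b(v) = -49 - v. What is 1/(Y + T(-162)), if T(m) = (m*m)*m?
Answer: -295/1254200761 ≈ -2.3521e-7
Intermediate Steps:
T(m) = m³ (T(m) = m²*m = m³)
Y = -1/295 (Y = 1/(-49 - 1*246) = 1/(-49 - 246) = 1/(-295) = -1/295 ≈ -0.0033898)
1/(Y + T(-162)) = 1/(-1/295 + (-162)³) = 1/(-1/295 - 4251528) = 1/(-1254200761/295) = -295/1254200761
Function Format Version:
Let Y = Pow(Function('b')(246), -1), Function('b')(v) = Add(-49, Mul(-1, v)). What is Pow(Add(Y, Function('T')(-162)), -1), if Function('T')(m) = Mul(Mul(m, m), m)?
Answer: Rational(-295, 1254200761) ≈ -2.3521e-7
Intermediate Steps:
Function('T')(m) = Pow(m, 3) (Function('T')(m) = Mul(Pow(m, 2), m) = Pow(m, 3))
Y = Rational(-1, 295) (Y = Pow(Add(-49, Mul(-1, 246)), -1) = Pow(Add(-49, -246), -1) = Pow(-295, -1) = Rational(-1, 295) ≈ -0.0033898)
Pow(Add(Y, Function('T')(-162)), -1) = Pow(Add(Rational(-1, 295), Pow(-162, 3)), -1) = Pow(Add(Rational(-1, 295), -4251528), -1) = Pow(Rational(-1254200761, 295), -1) = Rational(-295, 1254200761)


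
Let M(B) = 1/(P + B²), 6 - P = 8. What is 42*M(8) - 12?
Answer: -351/31 ≈ -11.323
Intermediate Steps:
P = -2 (P = 6 - 1*8 = 6 - 8 = -2)
M(B) = 1/(-2 + B²)
42*M(8) - 12 = 42/(-2 + 8²) - 12 = 42/(-2 + 64) - 12 = 42/62 - 12 = 42*(1/62) - 12 = 21/31 - 12 = -351/31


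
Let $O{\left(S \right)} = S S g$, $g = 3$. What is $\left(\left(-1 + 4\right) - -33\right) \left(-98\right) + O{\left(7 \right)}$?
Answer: $-3381$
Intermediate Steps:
$O{\left(S \right)} = 3 S^{2}$ ($O{\left(S \right)} = S S 3 = S^{2} \cdot 3 = 3 S^{2}$)
$\left(\left(-1 + 4\right) - -33\right) \left(-98\right) + O{\left(7 \right)} = \left(\left(-1 + 4\right) - -33\right) \left(-98\right) + 3 \cdot 7^{2} = \left(3 + 33\right) \left(-98\right) + 3 \cdot 49 = 36 \left(-98\right) + 147 = -3528 + 147 = -3381$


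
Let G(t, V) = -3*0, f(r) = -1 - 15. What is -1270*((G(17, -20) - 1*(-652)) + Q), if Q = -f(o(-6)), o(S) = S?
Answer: -848360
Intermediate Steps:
f(r) = -16
Q = 16 (Q = -1*(-16) = 16)
G(t, V) = 0
-1270*((G(17, -20) - 1*(-652)) + Q) = -1270*((0 - 1*(-652)) + 16) = -1270*((0 + 652) + 16) = -1270*(652 + 16) = -1270*668 = -848360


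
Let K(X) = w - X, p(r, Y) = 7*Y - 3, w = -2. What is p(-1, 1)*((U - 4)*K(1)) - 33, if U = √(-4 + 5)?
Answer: 3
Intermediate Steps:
p(r, Y) = -3 + 7*Y
K(X) = -2 - X
U = 1 (U = √1 = 1)
p(-1, 1)*((U - 4)*K(1)) - 33 = (-3 + 7*1)*((1 - 4)*(-2 - 1*1)) - 33 = (-3 + 7)*(-3*(-2 - 1)) - 33 = 4*(-3*(-3)) - 33 = 4*9 - 33 = 36 - 33 = 3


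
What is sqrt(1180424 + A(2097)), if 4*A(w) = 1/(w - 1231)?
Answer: sqrt(3541064246242)/1732 ≈ 1086.5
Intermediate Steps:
A(w) = 1/(4*(-1231 + w)) (A(w) = 1/(4*(w - 1231)) = 1/(4*(-1231 + w)))
sqrt(1180424 + A(2097)) = sqrt(1180424 + 1/(4*(-1231 + 2097))) = sqrt(1180424 + (1/4)/866) = sqrt(1180424 + (1/4)*(1/866)) = sqrt(1180424 + 1/3464) = sqrt(4088988737/3464) = sqrt(3541064246242)/1732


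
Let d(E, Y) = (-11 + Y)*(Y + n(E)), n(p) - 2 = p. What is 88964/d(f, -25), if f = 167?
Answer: -22241/1296 ≈ -17.161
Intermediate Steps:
n(p) = 2 + p
d(E, Y) = (-11 + Y)*(2 + E + Y) (d(E, Y) = (-11 + Y)*(Y + (2 + E)) = (-11 + Y)*(2 + E + Y))
88964/d(f, -25) = 88964/(-22 + (-25)**2 - 11*167 - 9*(-25) + 167*(-25)) = 88964/(-22 + 625 - 1837 + 225 - 4175) = 88964/(-5184) = 88964*(-1/5184) = -22241/1296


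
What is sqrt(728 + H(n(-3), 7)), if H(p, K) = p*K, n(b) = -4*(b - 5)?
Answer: 2*sqrt(238) ≈ 30.854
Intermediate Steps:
n(b) = 20 - 4*b (n(b) = -4*(-5 + b) = 20 - 4*b)
H(p, K) = K*p
sqrt(728 + H(n(-3), 7)) = sqrt(728 + 7*(20 - 4*(-3))) = sqrt(728 + 7*(20 + 12)) = sqrt(728 + 7*32) = sqrt(728 + 224) = sqrt(952) = 2*sqrt(238)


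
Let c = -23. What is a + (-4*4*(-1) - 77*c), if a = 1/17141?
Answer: 30630968/17141 ≈ 1787.0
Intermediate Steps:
a = 1/17141 ≈ 5.8340e-5
a + (-4*4*(-1) - 77*c) = 1/17141 + (-4*4*(-1) - 77*(-23)) = 1/17141 + (-16*(-1) + 1771) = 1/17141 + (16 + 1771) = 1/17141 + 1787 = 30630968/17141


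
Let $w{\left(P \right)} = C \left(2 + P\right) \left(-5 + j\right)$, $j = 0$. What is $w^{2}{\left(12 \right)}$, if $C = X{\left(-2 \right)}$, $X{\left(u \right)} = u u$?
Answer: $78400$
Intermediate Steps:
$X{\left(u \right)} = u^{2}$
$C = 4$ ($C = \left(-2\right)^{2} = 4$)
$w{\left(P \right)} = -40 - 20 P$ ($w{\left(P \right)} = 4 \left(2 + P\right) \left(-5 + 0\right) = 4 \left(2 + P\right) \left(-5\right) = 4 \left(-10 - 5 P\right) = -40 - 20 P$)
$w^{2}{\left(12 \right)} = \left(-40 - 240\right)^{2} = \left(-280\right)^{2} = 78400$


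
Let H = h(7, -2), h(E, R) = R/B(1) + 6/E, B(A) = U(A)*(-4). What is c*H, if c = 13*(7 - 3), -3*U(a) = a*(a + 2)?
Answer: 130/7 ≈ 18.571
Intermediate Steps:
U(a) = -a*(2 + a)/3 (U(a) = -a*(a + 2)/3 = -a*(2 + a)/3)
c = 52 (c = 13*4 = 52)
B(A) = 4*A*(2 + A)/3 (B(A) = -A*(2 + A)/3*(-4) = 4*A*(2 + A)/3)
h(E, R) = 6/E + R/4 (h(E, R) = R/(((4/3)*1*(2 + 1))) + 6/E = R/(((4/3)*1*3)) + 6/E = R/4 + 6/E = 6/E + R/4)
H = 5/14 (H = 6/7 + (¼)*(-2) = 6*(⅐) - ½ = 6/7 - ½ = 5/14 ≈ 0.35714)
c*H = 52*(5/14) = 130/7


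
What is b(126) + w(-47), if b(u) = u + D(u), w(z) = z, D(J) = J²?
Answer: 15955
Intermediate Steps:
b(u) = u + u²
b(126) + w(-47) = 126*(1 + 126) - 47 = 126*127 - 47 = 16002 - 47 = 15955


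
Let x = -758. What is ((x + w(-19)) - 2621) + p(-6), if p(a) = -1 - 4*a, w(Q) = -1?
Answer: -3357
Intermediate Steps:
((x + w(-19)) - 2621) + p(-6) = ((-758 - 1) - 2621) + (-1 - 4*(-6)) = (-759 - 2621) + (-1 + 24) = -3380 + 23 = -3357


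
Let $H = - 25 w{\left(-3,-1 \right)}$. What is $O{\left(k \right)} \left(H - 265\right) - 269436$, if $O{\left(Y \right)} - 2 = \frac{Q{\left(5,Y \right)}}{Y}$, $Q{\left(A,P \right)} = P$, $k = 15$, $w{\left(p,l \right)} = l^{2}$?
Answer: $-270306$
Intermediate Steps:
$O{\left(Y \right)} = 3$ ($O{\left(Y \right)} = 2 + \frac{Y}{Y} = 2 + 1 = 3$)
$H = -25$ ($H = - 25 \left(-1\right)^{2} = \left(-25\right) 1 = -25$)
$O{\left(k \right)} \left(H - 265\right) - 269436 = 3 \left(-25 - 265\right) - 269436 = 3 \left(-290\right) - 269436 = -870 - 269436 = -270306$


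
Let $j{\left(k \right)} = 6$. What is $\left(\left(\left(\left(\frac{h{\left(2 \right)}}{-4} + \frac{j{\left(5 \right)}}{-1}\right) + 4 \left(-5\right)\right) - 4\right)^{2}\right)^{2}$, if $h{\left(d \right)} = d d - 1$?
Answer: $\frac{228886641}{256} \approx 8.9409 \cdot 10^{5}$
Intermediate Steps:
$h{\left(d \right)} = -1 + d^{2}$ ($h{\left(d \right)} = d^{2} - 1 = -1 + d^{2}$)
$\left(\left(\left(\left(\frac{h{\left(2 \right)}}{-4} + \frac{j{\left(5 \right)}}{-1}\right) + 4 \left(-5\right)\right) - 4\right)^{2}\right)^{2} = \left(\left(\left(\left(\frac{-1 + 2^{2}}{-4} + \frac{6}{-1}\right) + 4 \left(-5\right)\right) - 4\right)^{2}\right)^{2} = \left(\left(\left(\left(\left(-1 + 4\right) \left(- \frac{1}{4}\right) + 6 \left(-1\right)\right) - 20\right) - 4\right)^{2}\right)^{2} = \left(\left(\left(\left(3 \left(- \frac{1}{4}\right) - 6\right) - 20\right) - 4\right)^{2}\right)^{2} = \left(\left(\left(\left(- \frac{3}{4} - 6\right) - 20\right) - 4\right)^{2}\right)^{2} = \left(\left(\left(- \frac{27}{4} - 20\right) - 4\right)^{2}\right)^{2} = \left(\left(- \frac{107}{4} - 4\right)^{2}\right)^{2} = \left(\left(- \frac{123}{4}\right)^{2}\right)^{2} = \left(\frac{15129}{16}\right)^{2} = \frac{228886641}{256}$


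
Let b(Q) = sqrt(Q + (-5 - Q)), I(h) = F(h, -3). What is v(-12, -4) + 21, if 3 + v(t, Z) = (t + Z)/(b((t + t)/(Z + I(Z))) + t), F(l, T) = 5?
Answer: 2874/149 + 16*I*sqrt(5)/149 ≈ 19.289 + 0.24011*I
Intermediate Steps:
I(h) = 5
b(Q) = I*sqrt(5) (b(Q) = sqrt(-5) = I*sqrt(5))
v(t, Z) = -3 + (Z + t)/(t + I*sqrt(5)) (v(t, Z) = -3 + (t + Z)/(I*sqrt(5) + t) = -3 + (Z + t)/(t + I*sqrt(5)))
v(-12, -4) + 21 = (-4 - 2*(-12) - 3*I*sqrt(5))/(-12 + I*sqrt(5)) + 21 = (-4 + 24 - 3*I*sqrt(5))/(-12 + I*sqrt(5)) + 21 = (20 - 3*I*sqrt(5))/(-12 + I*sqrt(5)) + 21 = 21 + (20 - 3*I*sqrt(5))/(-12 + I*sqrt(5))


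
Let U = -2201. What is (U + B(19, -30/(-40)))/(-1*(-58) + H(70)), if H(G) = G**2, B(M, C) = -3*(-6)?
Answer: -59/134 ≈ -0.44030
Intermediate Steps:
B(M, C) = 18
(U + B(19, -30/(-40)))/(-1*(-58) + H(70)) = (-2201 + 18)/(-1*(-58) + 70**2) = -2183/(58 + 4900) = -2183/4958 = -2183*1/4958 = -59/134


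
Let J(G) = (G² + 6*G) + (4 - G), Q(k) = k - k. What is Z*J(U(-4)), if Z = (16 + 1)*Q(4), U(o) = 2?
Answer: 0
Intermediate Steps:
Q(k) = 0
Z = 0 (Z = (16 + 1)*0 = 17*0 = 0)
J(G) = 4 + G² + 5*G
Z*J(U(-4)) = 0*(4 + 2² + 5*2) = 0*(4 + 4 + 10) = 0*18 = 0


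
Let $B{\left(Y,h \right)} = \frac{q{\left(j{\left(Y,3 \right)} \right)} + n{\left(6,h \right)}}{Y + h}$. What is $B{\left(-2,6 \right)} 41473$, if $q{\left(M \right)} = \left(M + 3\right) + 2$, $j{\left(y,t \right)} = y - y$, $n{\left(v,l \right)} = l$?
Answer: $\frac{456203}{4} \approx 1.1405 \cdot 10^{5}$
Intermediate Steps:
$j{\left(y,t \right)} = 0$
$q{\left(M \right)} = 5 + M$ ($q{\left(M \right)} = \left(3 + M\right) + 2 = 5 + M$)
$B{\left(Y,h \right)} = \frac{5 + h}{Y + h}$ ($B{\left(Y,h \right)} = \frac{\left(5 + 0\right) + h}{Y + h} = \frac{5 + h}{Y + h}$)
$B{\left(-2,6 \right)} 41473 = \frac{5 + 6}{-2 + 6} \cdot 41473 = \frac{1}{4} \cdot 11 \cdot 41473 = \frac{11}{4} \cdot 41473 = \frac{456203}{4}$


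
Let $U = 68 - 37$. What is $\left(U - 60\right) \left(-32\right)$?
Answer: $928$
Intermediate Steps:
$U = 31$ ($U = 68 - 37 = 31$)
$\left(U - 60\right) \left(-32\right) = \left(31 - 60\right) \left(-32\right) = \left(-29\right) \left(-32\right) = 928$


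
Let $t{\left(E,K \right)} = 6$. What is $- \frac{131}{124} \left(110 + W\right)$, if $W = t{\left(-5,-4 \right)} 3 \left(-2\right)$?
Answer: $- \frac{4847}{62} \approx -78.177$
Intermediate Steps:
$W = -36$ ($W = 6 \cdot 3 \left(-2\right) = 18 \left(-2\right) = -36$)
$- \frac{131}{124} \left(110 + W\right) = - \frac{131}{124} \left(110 - 36\right) = \left(-131\right) \frac{1}{124} \cdot 74 = \left(- \frac{131}{124}\right) 74 = - \frac{4847}{62}$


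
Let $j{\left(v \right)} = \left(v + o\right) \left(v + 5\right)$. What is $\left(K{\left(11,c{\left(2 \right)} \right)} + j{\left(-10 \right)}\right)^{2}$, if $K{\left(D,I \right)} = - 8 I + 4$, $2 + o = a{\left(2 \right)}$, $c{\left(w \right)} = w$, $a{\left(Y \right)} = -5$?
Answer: $5329$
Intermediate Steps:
$o = -7$ ($o = -2 - 5 = -7$)
$j{\left(v \right)} = \left(-7 + v\right) \left(5 + v\right)$ ($j{\left(v \right)} = \left(v - 7\right) \left(v + 5\right) = \left(-7 + v\right) \left(5 + v\right)$)
$K{\left(D,I \right)} = 4 - 8 I$
$\left(K{\left(11,c{\left(2 \right)} \right)} + j{\left(-10 \right)}\right)^{2} = \left(\left(4 - 16\right) - \left(15 - 100\right)\right)^{2} = \left(\left(4 - 16\right) + \left(-35 + 100 + 20\right)\right)^{2} = \left(-12 + 85\right)^{2} = 73^{2} = 5329$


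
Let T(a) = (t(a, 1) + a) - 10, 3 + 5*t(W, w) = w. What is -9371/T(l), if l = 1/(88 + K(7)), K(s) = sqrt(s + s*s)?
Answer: 2672984040/2963231 - 468550*sqrt(14)/20742617 ≈ 901.97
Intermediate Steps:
K(s) = sqrt(s + s**2)
t(W, w) = -3/5 + w/5
l = 1/(88 + 2*sqrt(14)) (l = 1/(88 + sqrt(7*(1 + 7))) = 1/(88 + sqrt(7*8)) = 1/(88 + sqrt(56)) = 1/(88 + 2*sqrt(14)) ≈ 0.010473)
T(a) = -52/5 + a (T(a) = ((-3/5 + (1/5)*1) + a) - 10 = ((-3/5 + 1/5) + a) - 10 = (-2/5 + a) - 10 = -52/5 + a)
-9371/T(l) = -9371/(-52/5 + (11/961 - sqrt(14)/3844)) = -9371/(-49917/4805 - sqrt(14)/3844)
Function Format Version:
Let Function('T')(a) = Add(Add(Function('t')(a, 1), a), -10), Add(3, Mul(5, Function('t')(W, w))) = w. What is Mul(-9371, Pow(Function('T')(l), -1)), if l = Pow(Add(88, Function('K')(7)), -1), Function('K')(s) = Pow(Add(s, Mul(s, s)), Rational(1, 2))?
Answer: Add(Rational(2672984040, 2963231), Mul(Rational(-468550, 20742617), Pow(14, Rational(1, 2)))) ≈ 901.97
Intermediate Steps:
Function('K')(s) = Pow(Add(s, Pow(s, 2)), Rational(1, 2))
Function('t')(W, w) = Add(Rational(-3, 5), Mul(Rational(1, 5), w))
l = Pow(Add(88, Mul(2, Pow(14, Rational(1, 2)))), -1) (l = Pow(Add(88, Pow(Mul(7, Add(1, 7)), Rational(1, 2))), -1) = Pow(Add(88, Pow(Mul(7, 8), Rational(1, 2))), -1) = Pow(Add(88, Pow(56, Rational(1, 2))), -1) = Pow(Add(88, Mul(2, Pow(14, Rational(1, 2)))), -1) ≈ 0.010473)
Function('T')(a) = Add(Rational(-52, 5), a) (Function('T')(a) = Add(Add(Add(Rational(-3, 5), Mul(Rational(1, 5), 1)), a), -10) = Add(Add(Add(Rational(-3, 5), Rational(1, 5)), a), -10) = Add(Add(Rational(-2, 5), a), -10) = Add(Rational(-52, 5), a))
Mul(-9371, Pow(Function('T')(l), -1)) = Mul(-9371, Pow(Add(Rational(-52, 5), Add(Rational(11, 961), Mul(Rational(-1, 3844), Pow(14, Rational(1, 2))))), -1)) = Mul(-9371, Pow(Add(Rational(-49917, 4805), Mul(Rational(-1, 3844), Pow(14, Rational(1, 2)))), -1))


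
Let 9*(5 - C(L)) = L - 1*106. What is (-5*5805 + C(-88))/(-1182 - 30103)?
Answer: 260986/281565 ≈ 0.92691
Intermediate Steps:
C(L) = 151/9 - L/9 (C(L) = 5 - (L - 1*106)/9 = 5 - (L - 106)/9 = 5 - (-106 + L)/9 = 5 + (106/9 - L/9) = 151/9 - L/9)
(-5*5805 + C(-88))/(-1182 - 30103) = (-5*5805 + (151/9 - ⅑*(-88)))/(-1182 - 30103) = (-29025 + (151/9 + 88/9))/(-31285) = (-29025 + 239/9)*(-1/31285) = -260986/9*(-1/31285) = 260986/281565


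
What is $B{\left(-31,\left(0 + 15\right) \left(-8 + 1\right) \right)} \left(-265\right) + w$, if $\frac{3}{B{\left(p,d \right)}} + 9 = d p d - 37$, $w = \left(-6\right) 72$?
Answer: $- \frac{147665877}{341821} \approx -432.0$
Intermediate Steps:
$w = -432$
$B{\left(p,d \right)} = \frac{3}{-46 + p d^{2}}$ ($B{\left(p,d \right)} = \frac{3}{-9 + \left(d p d - 37\right)} = \frac{3}{-9 + \left(p d^{2} - 37\right)} = \frac{3}{-9 + \left(-37 + p d^{2}\right)} = \frac{3}{-46 + p d^{2}}$)
$B{\left(-31,\left(0 + 15\right) \left(-8 + 1\right) \right)} \left(-265\right) + w = \frac{3}{-46 - 31 \left(\left(0 + 15\right) \left(-8 + 1\right)\right)^{2}} \left(-265\right) - 432 = \frac{3}{-46 - 31 \left(15 \left(-7\right)\right)^{2}} \left(-265\right) - 432 = \frac{3}{-46 - 31 \left(-105\right)^{2}} \left(-265\right) - 432 = \frac{3}{-46 - 341775} \left(-265\right) - 432 = \frac{3}{-341821} \left(-265\right) - 432 = 3 \left(- \frac{1}{341821}\right) \left(-265\right) - 432 = \left(- \frac{3}{341821}\right) \left(-265\right) - 432 = \frac{795}{341821} - 432 = - \frac{147665877}{341821}$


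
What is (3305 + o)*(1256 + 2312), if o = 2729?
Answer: 21529312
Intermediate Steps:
(3305 + o)*(1256 + 2312) = (3305 + 2729)*(1256 + 2312) = 6034*3568 = 21529312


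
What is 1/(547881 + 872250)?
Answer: 1/1420131 ≈ 7.0416e-7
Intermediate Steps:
1/(547881 + 872250) = 1/1420131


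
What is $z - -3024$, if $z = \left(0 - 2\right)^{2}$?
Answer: $3028$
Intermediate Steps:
$z = 4$ ($z = \left(-2\right)^{2} = 4$)
$z - -3024 = 4 - -3024 = 4 + 3024 = 3028$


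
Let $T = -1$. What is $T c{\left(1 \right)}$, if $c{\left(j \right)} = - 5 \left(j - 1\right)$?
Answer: $0$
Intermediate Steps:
$c{\left(j \right)} = 5 - 5 j$ ($c{\left(j \right)} = - 5 \left(-1 + j\right) = 5 - 5 j$)
$T c{\left(1 \right)} = - (5 - 5) = \left(-1\right) 0 = 0$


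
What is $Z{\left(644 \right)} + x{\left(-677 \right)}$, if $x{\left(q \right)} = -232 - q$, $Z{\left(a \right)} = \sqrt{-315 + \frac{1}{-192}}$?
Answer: $445 + \frac{i \sqrt{181443}}{24} \approx 445.0 + 17.748 i$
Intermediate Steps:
$Z{\left(a \right)} = \frac{i \sqrt{181443}}{24}$ ($Z{\left(a \right)} = \sqrt{-315 - \frac{1}{192}} = \sqrt{- \frac{60481}{192}} = \frac{i \sqrt{181443}}{24}$)
$Z{\left(644 \right)} + x{\left(-677 \right)} = \frac{i \sqrt{181443}}{24} - -445 = \frac{i \sqrt{181443}}{24} + \left(-232 + 677\right) = \frac{i \sqrt{181443}}{24} + 445 = 445 + \frac{i \sqrt{181443}}{24}$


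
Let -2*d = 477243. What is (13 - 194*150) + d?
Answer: -535417/2 ≈ -2.6771e+5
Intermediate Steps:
d = -477243/2 (d = -½*477243 = -477243/2 ≈ -2.3862e+5)
(13 - 194*150) + d = (13 - 194*150) - 477243/2 = (13 - 29100) - 477243/2 = -29087 - 477243/2 = -535417/2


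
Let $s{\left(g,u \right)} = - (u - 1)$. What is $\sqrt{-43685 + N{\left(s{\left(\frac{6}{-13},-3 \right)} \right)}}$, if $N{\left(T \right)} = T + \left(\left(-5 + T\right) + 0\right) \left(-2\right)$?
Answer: $i \sqrt{43679} \approx 209.0 i$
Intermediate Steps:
$s{\left(g,u \right)} = 1 - u$ ($s{\left(g,u \right)} = - (-1 + u) = 1 - u$)
$N{\left(T \right)} = 10 - T$ ($N{\left(T \right)} = T + \left(-5 + T\right) \left(-2\right) = T - \left(-10 + 2 T\right) = 10 - T$)
$\sqrt{-43685 + N{\left(s{\left(\frac{6}{-13},-3 \right)} \right)}} = \sqrt{-43685 + \left(10 - \left(1 - -3\right)\right)} = \sqrt{-43685 + \left(10 - \left(1 + 3\right)\right)} = \sqrt{-43685 + \left(10 - 4\right)} = \sqrt{-43685 + 6} = \sqrt{-43679} = i \sqrt{43679}$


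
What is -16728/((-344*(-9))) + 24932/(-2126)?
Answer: -2349025/137127 ≈ -17.130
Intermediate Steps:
-16728/((-344*(-9))) + 24932/(-2126) = -16728/3096 + 24932*(-1/2126) = -16728*1/3096 - 12466/1063 = -697/129 - 12466/1063 = -2349025/137127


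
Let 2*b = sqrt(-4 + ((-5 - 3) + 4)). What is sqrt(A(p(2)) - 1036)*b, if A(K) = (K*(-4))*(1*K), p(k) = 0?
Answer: -2*sqrt(518) ≈ -45.519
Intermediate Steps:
A(K) = -4*K**2 (A(K) = (-4*K)*K = -4*K**2)
b = I*sqrt(2) (b = sqrt(-4 + ((-5 - 3) + 4))/2 = sqrt(-4 + (-8 + 4))/2 = sqrt(-4 - 4)/2 = sqrt(-8)/2 = (2*I*sqrt(2))/2 = I*sqrt(2) ≈ 1.4142*I)
sqrt(A(p(2)) - 1036)*b = sqrt(-4*0**2 - 1036)*(I*sqrt(2)) = sqrt(-4*0 - 1036)*(I*sqrt(2)) = sqrt(0 - 1036)*(I*sqrt(2)) = sqrt(-1036)*(I*sqrt(2)) = (2*I*sqrt(259))*(I*sqrt(2)) = -2*sqrt(518)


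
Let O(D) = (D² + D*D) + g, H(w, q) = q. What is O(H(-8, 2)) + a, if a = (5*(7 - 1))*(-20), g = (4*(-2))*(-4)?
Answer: -560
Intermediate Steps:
g = 32 (g = -8*(-4) = 32)
O(D) = 32 + 2*D² (O(D) = (D² + D*D) + 32 = (D² + D²) + 32 = 2*D² + 32 = 32 + 2*D²)
a = -600 (a = (5*6)*(-20) = 30*(-20) = -600)
O(H(-8, 2)) + a = (32 + 2*2²) - 600 = (32 + 2*4) - 600 = (32 + 8) - 600 = 40 - 600 = -560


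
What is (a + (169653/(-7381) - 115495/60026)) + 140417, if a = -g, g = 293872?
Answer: -6181778754073/40277446 ≈ -1.5348e+5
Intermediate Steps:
a = -293872 (a = -1*293872 = -293872)
(a + (169653/(-7381) - 115495/60026)) + 140417 = (-293872 + (169653/(-7381) - 115495/60026)) + 140417 = (-293872 + (169653*(-1/7381) - 115495*1/60026)) + 140417 = (-293872 + (-15423/671 - 115495/60026)) + 140417 = (-293872 - 1003278143/40277446) + 140417 = -11837416889055/40277446 + 140417 = -6181778754073/40277446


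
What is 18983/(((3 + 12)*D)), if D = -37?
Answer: -18983/555 ≈ -34.204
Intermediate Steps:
18983/(((3 + 12)*D)) = 18983/(((3 + 12)*(-37))) = 18983/((15*(-37))) = 18983/(-555) = 18983*(-1/555) = -18983/555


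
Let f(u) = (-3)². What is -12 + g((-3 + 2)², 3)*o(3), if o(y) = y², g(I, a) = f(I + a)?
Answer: 69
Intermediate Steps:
f(u) = 9
g(I, a) = 9
-12 + g((-3 + 2)², 3)*o(3) = -12 + 9*3² = -12 + 9*9 = -12 + 81 = 69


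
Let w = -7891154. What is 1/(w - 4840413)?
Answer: -1/12731567 ≈ -7.8545e-8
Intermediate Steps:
1/(w - 4840413) = 1/(-7891154 - 4840413) = 1/(-12731567) = -1/12731567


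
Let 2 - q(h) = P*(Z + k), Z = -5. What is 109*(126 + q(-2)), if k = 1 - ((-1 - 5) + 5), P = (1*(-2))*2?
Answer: 12644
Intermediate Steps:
P = -4 (P = -2*2 = -4)
k = 2 (k = 1 - (-6 + 5) = 1 - 1*(-1) = 1 + 1 = 2)
q(h) = -10 (q(h) = 2 - (-4)*(-5 + 2) = 2 - (-4)*(-3) = 2 - 1*12 = 2 - 12 = -10)
109*(126 + q(-2)) = 109*(126 - 10) = 109*116 = 12644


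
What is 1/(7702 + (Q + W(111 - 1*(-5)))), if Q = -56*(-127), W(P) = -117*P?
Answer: 1/1242 ≈ 0.00080515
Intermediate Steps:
Q = 7112
1/(7702 + (Q + W(111 - 1*(-5)))) = 1/(7702 + (7112 - 117*(111 - 1*(-5)))) = 1/(7702 + (7112 - 117*(111 + 5))) = 1/(7702 + (7112 - 117*116)) = 1/(7702 + (7112 - 13572)) = 1/(7702 - 6460) = 1/1242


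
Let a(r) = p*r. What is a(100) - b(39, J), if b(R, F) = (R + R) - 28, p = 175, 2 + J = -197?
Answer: 17450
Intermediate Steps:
J = -199 (J = -2 - 197 = -199)
b(R, F) = -28 + 2*R (b(R, F) = 2*R - 28 = -28 + 2*R)
a(r) = 175*r
a(100) - b(39, J) = 175*100 - (-28 + 2*39) = 17500 - (-28 + 78) = 17500 - 1*50 = 17500 - 50 = 17450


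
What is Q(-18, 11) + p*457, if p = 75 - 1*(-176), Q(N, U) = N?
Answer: 114689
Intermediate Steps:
p = 251 (p = 75 + 176 = 251)
Q(-18, 11) + p*457 = -18 + 251*457 = -18 + 114707 = 114689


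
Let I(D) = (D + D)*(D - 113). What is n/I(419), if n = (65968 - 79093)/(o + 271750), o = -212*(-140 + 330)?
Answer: -875/3957025944 ≈ -2.2113e-7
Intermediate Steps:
o = -40280 (o = -212*190 = -40280)
I(D) = 2*D*(-113 + D) (I(D) = (2*D)*(-113 + D) = 2*D*(-113 + D))
n = -2625/46294 (n = (65968 - 79093)/(-40280 + 271750) = -13125/231470 = -13125*1/231470 = -2625/46294 ≈ -0.056703)
n/I(419) = -2625*1/(838*(-113 + 419))/46294 = -2625/(46294*(2*419*306)) = -2625/46294/256428 = -2625/46294*1/256428 = -875/3957025944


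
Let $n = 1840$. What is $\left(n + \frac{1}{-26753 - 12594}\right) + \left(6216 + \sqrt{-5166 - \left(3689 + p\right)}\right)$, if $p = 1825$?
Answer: $\frac{316979431}{39347} + 2 i \sqrt{2670} \approx 8056.0 + 103.34 i$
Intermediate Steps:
$\left(n + \frac{1}{-26753 - 12594}\right) + \left(6216 + \sqrt{-5166 - \left(3689 + p\right)}\right) = \left(1840 + \frac{1}{-26753 - 12594}\right) + \left(6216 + \sqrt{-5166 - 5514}\right) = \left(1840 + \frac{1}{-39347}\right) + \left(6216 + \sqrt{-5166 - 5514}\right) = \left(1840 - \frac{1}{39347}\right) + \left(6216 + \sqrt{-5166 - 5514}\right) = \frac{72398479}{39347} + \left(6216 + \sqrt{-10680}\right) = \frac{72398479}{39347} + \left(6216 + 2 i \sqrt{2670}\right) = \frac{316979431}{39347} + 2 i \sqrt{2670}$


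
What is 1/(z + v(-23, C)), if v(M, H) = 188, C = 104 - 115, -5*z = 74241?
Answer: -5/73301 ≈ -6.8212e-5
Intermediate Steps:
z = -74241/5 (z = -1/5*74241 = -74241/5 ≈ -14848.)
C = -11
1/(z + v(-23, C)) = 1/(-74241/5 + 188) = 1/(-73301/5) = -5/73301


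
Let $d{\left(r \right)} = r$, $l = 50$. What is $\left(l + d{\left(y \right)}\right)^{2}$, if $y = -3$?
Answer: $2209$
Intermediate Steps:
$\left(l + d{\left(y \right)}\right)^{2} = \left(50 - 3\right)^{2} = 47^{2} = 2209$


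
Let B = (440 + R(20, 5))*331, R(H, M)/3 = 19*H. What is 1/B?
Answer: 1/522980 ≈ 1.9121e-6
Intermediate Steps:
R(H, M) = 57*H (R(H, M) = 3*(19*H) = 57*H)
B = 522980 (B = (440 + 57*20)*331 = (440 + 1140)*331 = 1580*331 = 522980)
1/B = 1/522980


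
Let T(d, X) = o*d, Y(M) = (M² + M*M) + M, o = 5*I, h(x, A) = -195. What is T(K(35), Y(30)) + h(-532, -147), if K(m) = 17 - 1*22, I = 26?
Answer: -845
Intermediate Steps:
o = 130 (o = 5*26 = 130)
K(m) = -5 (K(m) = 17 - 22 = -5)
Y(M) = M + 2*M² (Y(M) = (M² + M²) + M = 2*M² + M = M + 2*M²)
T(d, X) = 130*d
T(K(35), Y(30)) + h(-532, -147) = 130*(-5) - 195 = -650 - 195 = -845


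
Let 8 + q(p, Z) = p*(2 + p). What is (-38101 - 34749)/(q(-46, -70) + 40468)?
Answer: -36425/21242 ≈ -1.7148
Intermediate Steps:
q(p, Z) = -8 + p*(2 + p)
(-38101 - 34749)/(q(-46, -70) + 40468) = (-38101 - 34749)/((-8 + (-46)**2 + 2*(-46)) + 40468) = -72850/((-8 + 2116 - 92) + 40468) = -72850/(2016 + 40468) = -72850/42484 = -72850*1/42484 = -36425/21242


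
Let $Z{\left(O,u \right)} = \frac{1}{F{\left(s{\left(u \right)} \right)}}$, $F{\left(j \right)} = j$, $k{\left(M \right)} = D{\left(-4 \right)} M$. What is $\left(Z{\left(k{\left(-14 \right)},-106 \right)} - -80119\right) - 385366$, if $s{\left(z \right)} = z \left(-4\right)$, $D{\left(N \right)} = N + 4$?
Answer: $- \frac{129424727}{424} \approx -3.0525 \cdot 10^{5}$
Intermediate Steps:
$D{\left(N \right)} = 4 + N$
$k{\left(M \right)} = 0$ ($k{\left(M \right)} = \left(4 - 4\right) M = 0 M = 0$)
$s{\left(z \right)} = - 4 z$
$Z{\left(O,u \right)} = - \frac{1}{4 u}$ ($Z{\left(O,u \right)} = \frac{1}{\left(-4\right) u} = - \frac{1}{4 u}$)
$\left(Z{\left(k{\left(-14 \right)},-106 \right)} - -80119\right) - 385366 = \left(- \frac{1}{4 \left(-106\right)} - -80119\right) - 385366 = \left(\left(- \frac{1}{4}\right) \left(- \frac{1}{106}\right) + 80119\right) - 385366 = \left(\frac{1}{424} + 80119\right) - 385366 = \frac{33970457}{424} - 385366 = - \frac{129424727}{424}$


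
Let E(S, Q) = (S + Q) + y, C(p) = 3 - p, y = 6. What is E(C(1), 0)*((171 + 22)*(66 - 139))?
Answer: -112712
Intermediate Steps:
E(S, Q) = 6 + Q + S (E(S, Q) = (S + Q) + 6 = (Q + S) + 6 = 6 + Q + S)
E(C(1), 0)*((171 + 22)*(66 - 139)) = (6 + 0 + (3 - 1*1))*((171 + 22)*(66 - 139)) = (6 + 0 + (3 - 1))*(193*(-73)) = (6 + 0 + 2)*(-14089) = 8*(-14089) = -112712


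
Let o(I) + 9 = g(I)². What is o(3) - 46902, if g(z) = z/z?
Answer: -46910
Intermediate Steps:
g(z) = 1
o(I) = -8 (o(I) = -9 + 1² = -9 + 1 = -8)
o(3) - 46902 = -8 - 46902 = -46910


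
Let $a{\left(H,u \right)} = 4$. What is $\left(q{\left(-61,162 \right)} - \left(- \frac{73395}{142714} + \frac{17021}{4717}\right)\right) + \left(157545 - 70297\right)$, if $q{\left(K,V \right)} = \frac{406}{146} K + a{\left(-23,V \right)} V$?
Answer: $\frac{4310921906553583}{49142281474} \approx 87723.0$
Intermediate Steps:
$q{\left(K,V \right)} = 4 V + \frac{203 K}{73}$ ($q{\left(K,V \right)} = \frac{406}{146} K + 4 V = 406 \cdot \frac{1}{146} K + 4 V = \frac{203 K}{73} + 4 V = 4 V + \frac{203 K}{73}$)
$\left(q{\left(-61,162 \right)} - \left(- \frac{73395}{142714} + \frac{17021}{4717}\right)\right) + \left(157545 - 70297\right) = \left(\left(4 \cdot 162 + \frac{203}{73} \left(-61\right)\right) - \left(- \frac{73395}{142714} + \frac{17021}{4717}\right)\right) + \left(157545 - 70297\right) = \left(\left(648 - \frac{12383}{73}\right) - \frac{2082930779}{673181938}\right) + \left(157545 - 70297\right) = \left(\frac{34921}{73} + \left(- \frac{17021}{4717} + \frac{73395}{142714}\right)\right) + 87248 = \left(\frac{34921}{73} - \frac{2082930779}{673181938}\right) + 87248 = \frac{23356132510031}{49142281474} + 87248 = \frac{4310921906553583}{49142281474}$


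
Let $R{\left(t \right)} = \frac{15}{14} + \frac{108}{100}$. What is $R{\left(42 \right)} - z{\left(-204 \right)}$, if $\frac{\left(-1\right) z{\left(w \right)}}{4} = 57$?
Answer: $\frac{80553}{350} \approx 230.15$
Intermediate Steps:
$z{\left(w \right)} = -228$ ($z{\left(w \right)} = \left(-4\right) 57 = -228$)
$R{\left(t \right)} = \frac{753}{350}$ ($R{\left(t \right)} = 15 \cdot \frac{1}{14} + 108 \cdot \frac{1}{100} = \frac{15}{14} + \frac{27}{25} = \frac{753}{350}$)
$R{\left(42 \right)} - z{\left(-204 \right)} = \frac{753}{350} - -228 = \frac{753}{350} + 228 = \frac{80553}{350}$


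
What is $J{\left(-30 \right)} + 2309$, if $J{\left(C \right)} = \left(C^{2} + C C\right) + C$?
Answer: $4079$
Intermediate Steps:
$J{\left(C \right)} = C + 2 C^{2}$ ($J{\left(C \right)} = \left(C^{2} + C^{2}\right) + C = 2 C^{2} + C = C + 2 C^{2}$)
$J{\left(-30 \right)} + 2309 = - 30 \left(1 + 2 \left(-30\right)\right) + 2309 = - 30 \left(1 - 60\right) + 2309 = \left(-30\right) \left(-59\right) + 2309 = 1770 + 2309 = 4079$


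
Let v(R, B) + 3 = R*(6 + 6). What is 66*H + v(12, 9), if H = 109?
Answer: 7335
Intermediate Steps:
v(R, B) = -3 + 12*R (v(R, B) = -3 + R*(6 + 6) = -3 + R*12 = -3 + 12*R)
66*H + v(12, 9) = 66*109 + (-3 + 12*12) = 7194 + (-3 + 144) = 7194 + 141 = 7335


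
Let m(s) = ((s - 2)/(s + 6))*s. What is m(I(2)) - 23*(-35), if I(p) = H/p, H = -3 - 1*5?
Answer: 817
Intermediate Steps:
H = -8 (H = -3 - 5 = -8)
I(p) = -8/p
m(s) = s*(-2 + s)/(6 + s) (m(s) = ((-2 + s)/(6 + s))*s = s*(-2 + s)/(6 + s))
m(I(2)) - 23*(-35) = (-8/2)*(-2 - 8/2)/(6 - 8/2) - 23*(-35) = (-8*½)*(-2 - 8*½)/(6 - 8*½) + 805 = -4*(-2 - 4)/(6 - 4) + 805 = -4*(-6)/2 + 805 = -4*½*(-6) + 805 = 12 + 805 = 817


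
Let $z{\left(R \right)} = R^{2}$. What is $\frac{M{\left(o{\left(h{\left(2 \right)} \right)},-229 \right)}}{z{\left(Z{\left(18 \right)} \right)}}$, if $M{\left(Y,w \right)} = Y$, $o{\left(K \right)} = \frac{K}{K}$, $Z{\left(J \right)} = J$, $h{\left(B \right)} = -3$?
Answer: $\frac{1}{324} \approx 0.0030864$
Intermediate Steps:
$o{\left(K \right)} = 1$
$\frac{M{\left(o{\left(h{\left(2 \right)} \right)},-229 \right)}}{z{\left(Z{\left(18 \right)} \right)}} = 1 \frac{1}{18^{2}} = 1 \cdot \frac{1}{324} = \frac{1}{324}$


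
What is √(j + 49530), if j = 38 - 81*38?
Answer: √46490 ≈ 215.62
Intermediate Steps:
j = -3040 (j = 38 - 3078 = -3040)
√(j + 49530) = √(-3040 + 49530) = √46490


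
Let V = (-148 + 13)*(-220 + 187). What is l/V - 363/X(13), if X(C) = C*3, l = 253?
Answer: -48706/5265 ≈ -9.2509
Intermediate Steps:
X(C) = 3*C
V = 4455 (V = -135*(-33) = 4455)
l/V - 363/X(13) = 253/4455 - 363/(3*13) = 253*(1/4455) - 363/39 = 23/405 - 363*1/39 = 23/405 - 121/13 = -48706/5265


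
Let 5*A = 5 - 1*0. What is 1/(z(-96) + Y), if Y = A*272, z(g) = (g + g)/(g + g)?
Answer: 1/273 ≈ 0.0036630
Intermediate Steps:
A = 1 (A = (5 - 1*0)/5 = (5 + 0)/5 = (1/5)*5 = 1)
z(g) = 1 (z(g) = (2*g)/((2*g)) = (2*g)*(1/(2*g)) = 1)
Y = 272 (Y = 1*272 = 272)
1/(z(-96) + Y) = 1/(1 + 272) = 1/273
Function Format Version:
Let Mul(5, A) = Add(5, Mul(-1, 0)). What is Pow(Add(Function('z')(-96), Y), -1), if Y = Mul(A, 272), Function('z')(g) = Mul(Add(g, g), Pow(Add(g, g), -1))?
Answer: Rational(1, 273) ≈ 0.0036630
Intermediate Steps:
A = 1 (A = Mul(Rational(1, 5), Add(5, Mul(-1, 0))) = Mul(Rational(1, 5), Add(5, 0)) = Mul(Rational(1, 5), 5) = 1)
Function('z')(g) = 1 (Function('z')(g) = Mul(Mul(2, g), Pow(Mul(2, g), -1)) = Mul(Mul(2, g), Mul(Rational(1, 2), Pow(g, -1))) = 1)
Y = 272 (Y = Mul(1, 272) = 272)
Pow(Add(Function('z')(-96), Y), -1) = Pow(Add(1, 272), -1) = Pow(273, -1) = Rational(1, 273)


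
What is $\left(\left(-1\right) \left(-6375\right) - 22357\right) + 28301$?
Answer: $12319$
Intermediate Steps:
$\left(\left(-1\right) \left(-6375\right) - 22357\right) + 28301 = \left(6375 - 22357\right) + 28301 = -15982 + 28301 = 12319$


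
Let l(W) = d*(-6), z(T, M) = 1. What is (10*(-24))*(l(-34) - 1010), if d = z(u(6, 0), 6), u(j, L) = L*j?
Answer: 243840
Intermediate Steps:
d = 1
l(W) = -6 (l(W) = 1*(-6) = -6)
(10*(-24))*(l(-34) - 1010) = (10*(-24))*(-6 - 1010) = -240*(-1016) = 243840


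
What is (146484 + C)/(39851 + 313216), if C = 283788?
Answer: 143424/117689 ≈ 1.2187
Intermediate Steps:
(146484 + C)/(39851 + 313216) = (146484 + 283788)/(39851 + 313216) = 430272/353067 = 430272*(1/353067) = 143424/117689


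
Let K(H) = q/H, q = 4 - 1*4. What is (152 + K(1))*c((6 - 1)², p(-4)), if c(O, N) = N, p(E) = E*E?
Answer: 2432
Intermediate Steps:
p(E) = E²
q = 0 (q = 4 - 4 = 0)
K(H) = 0 (K(H) = 0/H = 0)
(152 + K(1))*c((6 - 1)², p(-4)) = (152 + 0)*(-4)² = 152*16 = 2432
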